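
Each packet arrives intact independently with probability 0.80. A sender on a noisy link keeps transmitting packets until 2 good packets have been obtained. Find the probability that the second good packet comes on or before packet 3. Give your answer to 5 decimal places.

0.89600

Finishing within 3 packets ⇔ at least 2 successes in the first 3. With X ~ Binomial(3, 0.80), P(Y ≤ 3) = 1 − P(X ≤ 1).
  k=0: C(3,0)·0.80^0·0.20^3 = 0.0080000
  k=1: C(3,1)·0.80^1·0.20^2 = 0.0960000
1 − 0.1040000 = 0.8960000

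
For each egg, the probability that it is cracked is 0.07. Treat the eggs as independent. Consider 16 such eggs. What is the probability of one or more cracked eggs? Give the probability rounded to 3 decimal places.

P(at least one) = 1 − P(none) = 1 − (1 − 0.07)^16
= 1 − 0.31313 = 0.68687

0.687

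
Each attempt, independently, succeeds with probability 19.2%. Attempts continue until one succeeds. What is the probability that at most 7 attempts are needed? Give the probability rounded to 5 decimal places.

Y = number of attempts to the first success; geometric, p = 0.192.
P(Y ≤ 7) = 1 − (1−p)^7 = 1 − 0.2248431 = 0.7751569

0.77516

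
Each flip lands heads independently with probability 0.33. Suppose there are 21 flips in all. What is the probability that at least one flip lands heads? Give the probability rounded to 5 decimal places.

0.99978

P(at least one) = 1 − P(none) = 1 − (1 − 0.33)^21
= 1 − 0.0002226 = 0.9997774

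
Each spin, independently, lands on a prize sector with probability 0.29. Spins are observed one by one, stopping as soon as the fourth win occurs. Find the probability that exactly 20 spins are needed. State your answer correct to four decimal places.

Y = trial on which the fourth success occurs; negative binomial, r=4, p=0.29.
P(Y=20) = C(19,3) · p^4 · (1−p)^16
= 969 · 0.0070728 · 0.00417 = 0.028579

0.0286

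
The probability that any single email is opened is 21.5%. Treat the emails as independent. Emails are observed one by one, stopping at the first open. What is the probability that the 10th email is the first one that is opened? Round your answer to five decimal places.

0.02434

Geometric (trials to first success), p = 0.215.
P(Y = 10) = (1−p)^9 · p = 0.11319 · 0.215 = 0.0243369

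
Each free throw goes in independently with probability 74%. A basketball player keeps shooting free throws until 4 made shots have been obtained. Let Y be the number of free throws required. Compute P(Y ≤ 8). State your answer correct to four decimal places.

0.9678

Finishing within 8 free throws ⇔ at least 4 successes in the first 8. With X ~ Binomial(8, 0.74), P(Y ≤ 8) = 1 − P(X ≤ 3).
  k=0: C(8,0)·0.74^0·0.26^8 = 0.000021
  k=1: C(8,1)·0.74^1·0.26^7 = 0.000475
  k=2: C(8,2)·0.74^2·0.26^6 = 0.004737
  k=3: C(8,3)·0.74^3·0.26^5 = 0.026962
1 − 0.032195 = 0.967805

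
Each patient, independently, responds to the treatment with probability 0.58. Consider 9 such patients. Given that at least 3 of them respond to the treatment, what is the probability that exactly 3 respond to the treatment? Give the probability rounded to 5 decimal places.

0.09307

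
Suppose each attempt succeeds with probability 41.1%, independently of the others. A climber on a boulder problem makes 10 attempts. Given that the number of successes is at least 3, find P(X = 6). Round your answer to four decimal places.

0.1434

X ~ Binomial(10, 0.411). Want P(X=6 | X≥3) = P(X=6) / P(X≥3).
P(X=6) = C(10,6)·0.411^6·0.589^4 = 0.121824
P(X≥3) = 1 − 0.005025 − 0.035065 − 0.110108 = 0.849801
Ratio = 0.121824 / 0.849801 = 0.143355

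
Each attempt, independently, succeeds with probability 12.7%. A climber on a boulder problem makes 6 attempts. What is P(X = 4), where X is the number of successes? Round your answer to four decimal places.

X ~ Binomial(n=6, p=0.127).
P(X=4) = C(6,4) · p^4 · (1−p)^2
= 15 · 0.00026014 · 0.76213 = 0.002974

0.0030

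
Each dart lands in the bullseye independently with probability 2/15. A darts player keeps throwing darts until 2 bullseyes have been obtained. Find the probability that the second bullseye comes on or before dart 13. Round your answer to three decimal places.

0.533

Finishing within 13 darts ⇔ at least 2 successes in the first 13. With X ~ Binomial(13, 0.133333), P(Y ≤ 13) = 1 − P(X ≤ 1).
  k=0: C(13,0)·0.133333^0·0.866667^13 = 0.15562
  k=1: C(13,1)·0.133333^1·0.866667^12 = 0.31125
1 − 0.46687 = 0.53313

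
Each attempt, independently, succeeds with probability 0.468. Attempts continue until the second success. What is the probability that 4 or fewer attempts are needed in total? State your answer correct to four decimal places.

0.6380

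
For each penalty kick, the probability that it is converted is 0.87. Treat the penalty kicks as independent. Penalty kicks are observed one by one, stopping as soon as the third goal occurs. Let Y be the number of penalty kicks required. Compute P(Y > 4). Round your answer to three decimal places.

0.085

Needing more than 4 penalty kicks ⇔ fewer than 3 successes in the first 4. With X ~ Binomial(4, 0.87), P(Y > 4) = P(X ≤ 2).
  k=0: C(4,0)·0.87^0·0.13^4 = 0.00029
  k=1: C(4,1)·0.87^1·0.13^3 = 0.00765
  k=2: C(4,2)·0.87^2·0.13^2 = 0.07675
P(X ≤ 2) = 0.08468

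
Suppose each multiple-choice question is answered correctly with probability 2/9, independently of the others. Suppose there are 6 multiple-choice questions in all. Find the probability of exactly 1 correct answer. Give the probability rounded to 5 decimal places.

0.37950

X ~ Binomial(n=6, p=0.222222).
P(X=1) = C(6,1) · p^1 · (1−p)^5
= 6 · 0.22222 · 0.28463 = 0.3795040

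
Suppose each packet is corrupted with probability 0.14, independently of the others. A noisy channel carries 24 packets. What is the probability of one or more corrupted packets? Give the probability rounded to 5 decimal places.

P(at least one) = 1 − P(none) = 1 − (1 − 0.14)^24
= 1 − 0.0267894 = 0.9732106

0.97321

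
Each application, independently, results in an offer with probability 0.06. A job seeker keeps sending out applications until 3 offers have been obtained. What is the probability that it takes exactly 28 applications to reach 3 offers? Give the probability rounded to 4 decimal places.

0.0161

Y = trial on which the third success occurs; negative binomial, r=3, p=0.06.
P(Y=28) = C(27,2) · p^3 · (1−p)^25
= 351 · 0.000216 · 0.21291 = 0.016142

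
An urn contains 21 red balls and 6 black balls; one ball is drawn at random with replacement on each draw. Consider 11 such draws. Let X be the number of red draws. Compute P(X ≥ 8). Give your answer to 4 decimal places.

X ~ Binomial(11, 0.777778); P(X ≥ 8) = Σ C(11,k) p^k (1−p)^(11−k) over k:
  k=8: C(11,8)·0.777778^8·0.222222^3 = 0.242488
  k=9: C(11,9)·0.777778^9·0.222222^2 = 0.282903
  k=10: C(11,10)·0.777778^10·0.222222^1 = 0.198032
  k=11: C(11,11)·0.777778^11·0.222222^0 = 0.063010
Total = 0.786433

0.7864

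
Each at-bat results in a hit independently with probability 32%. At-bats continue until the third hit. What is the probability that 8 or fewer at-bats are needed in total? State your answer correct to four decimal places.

0.4987

Finishing within 8 at-bats ⇔ at least 3 successes in the first 8. With X ~ Binomial(8, 0.32), P(Y ≤ 8) = 1 − P(X ≤ 2).
  k=0: C(8,0)·0.32^0·0.68^8 = 0.045716
  k=1: C(8,1)·0.32^1·0.68^7 = 0.172109
  k=2: C(8,2)·0.32^2·0.68^6 = 0.283473
1 − 0.501298 = 0.498702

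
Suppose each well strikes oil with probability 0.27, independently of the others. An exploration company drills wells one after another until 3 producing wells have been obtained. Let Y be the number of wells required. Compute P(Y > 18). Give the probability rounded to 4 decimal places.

0.0991

Needing more than 18 wells ⇔ fewer than 3 successes in the first 18. With X ~ Binomial(18, 0.27), P(Y > 18) = P(X ≤ 2).
  k=0: C(18,0)·0.27^0·0.73^18 = 0.003466
  k=1: C(18,1)·0.27^1·0.73^17 = 0.023074
  k=2: C(18,2)·0.27^2·0.73^16 = 0.072541
P(X ≤ 2) = 0.099081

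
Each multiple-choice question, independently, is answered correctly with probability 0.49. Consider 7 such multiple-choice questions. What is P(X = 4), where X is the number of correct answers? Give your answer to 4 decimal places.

0.2676

X ~ Binomial(n=7, p=0.49).
P(X=4) = C(7,4) · p^4 · (1−p)^3
= 35 · 0.057648 · 0.13265 = 0.267647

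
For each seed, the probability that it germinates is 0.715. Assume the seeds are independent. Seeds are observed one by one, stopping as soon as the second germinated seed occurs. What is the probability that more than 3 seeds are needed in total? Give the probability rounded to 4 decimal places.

0.1974

Needing more than 3 seeds ⇔ fewer than 2 successes in the first 3. With X ~ Binomial(3, 0.715), P(Y > 3) = P(X ≤ 1).
  k=0: C(3,0)·0.715^0·0.285^3 = 0.023149
  k=1: C(3,1)·0.715^1·0.285^2 = 0.174228
P(X ≤ 1) = 0.197377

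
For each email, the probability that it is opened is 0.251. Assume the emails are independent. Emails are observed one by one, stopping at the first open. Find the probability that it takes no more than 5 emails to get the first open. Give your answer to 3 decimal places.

Y = number of emails to the first success; geometric, p = 0.251.
P(Y ≤ 5) = 1 − (1−p)^5 = 1 − 0.23573 = 0.76427

0.764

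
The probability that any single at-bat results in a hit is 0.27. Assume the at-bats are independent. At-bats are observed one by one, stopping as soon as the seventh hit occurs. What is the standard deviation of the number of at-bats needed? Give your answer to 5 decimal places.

8.37234

Y = total at-bats until the seventh success; negative binomial with r=7, p=0.27.
SD(Y) = √[r(1−p)/p²] = √(70.0960219) = 8.3723367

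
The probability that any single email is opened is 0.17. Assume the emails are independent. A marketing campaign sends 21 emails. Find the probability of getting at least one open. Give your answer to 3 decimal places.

0.980

P(at least one) = 1 − P(none) = 1 − (1 − 0.17)^21
= 1 − 0.01998 = 0.98002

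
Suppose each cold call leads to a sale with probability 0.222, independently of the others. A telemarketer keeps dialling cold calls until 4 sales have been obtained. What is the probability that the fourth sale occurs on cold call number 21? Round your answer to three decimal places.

0.039

Y = trial on which the fourth success occurs; negative binomial, r=4, p=0.222.
P(Y=21) = C(20,3) · p^4 · (1−p)^17
= 1140 · 0.0024289 · 0.014017 = 0.03881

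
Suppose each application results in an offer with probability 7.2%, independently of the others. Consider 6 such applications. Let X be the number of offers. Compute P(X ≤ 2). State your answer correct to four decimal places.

0.9937

X ~ Binomial(6, 0.072); P(X ≤ 2) = Σ C(6,k) p^k (1−p)^(6−k) over k:
  k=0: C(6,0)·0.072^0·0.928^6 = 0.638687
  k=1: C(6,1)·0.072^1·0.928^5 = 0.297320
  k=2: C(6,2)·0.072^2·0.928^4 = 0.057670
Total = 0.993676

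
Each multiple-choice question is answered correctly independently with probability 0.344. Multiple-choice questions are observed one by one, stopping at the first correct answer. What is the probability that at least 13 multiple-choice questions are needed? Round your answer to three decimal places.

0.006

Y = number of multiple-choice questions to the first success; geometric, p = 0.344.
P(Y > 12) = P(first 12 all fail) = (1−p)^12 = 0.00635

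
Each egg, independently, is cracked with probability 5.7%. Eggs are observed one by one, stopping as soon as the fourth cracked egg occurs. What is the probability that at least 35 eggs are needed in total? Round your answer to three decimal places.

Needing more than 34 eggs ⇔ fewer than 4 successes in the first 34. With X ~ Binomial(34, 0.057), P(Y > 34) = P(X ≤ 3).
  k=0: C(34,0)·0.057^0·0.943^34 = 0.13596
  k=1: C(34,1)·0.057^1·0.943^33 = 0.27941
  k=2: C(34,2)·0.057^2·0.943^32 = 0.27867
  k=3: C(34,3)·0.057^3·0.943^31 = 0.17967
P(X ≤ 3) = 0.87370

0.874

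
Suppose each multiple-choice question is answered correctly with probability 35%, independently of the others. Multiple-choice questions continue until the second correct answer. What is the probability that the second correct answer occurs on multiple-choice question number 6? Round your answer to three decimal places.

Y = trial on which the second success occurs; negative binomial, r=2, p=0.35.
P(Y=6) = C(5,1) · p^2 · (1−p)^4
= 5 · 0.1225 · 0.17851 = 0.10934

0.109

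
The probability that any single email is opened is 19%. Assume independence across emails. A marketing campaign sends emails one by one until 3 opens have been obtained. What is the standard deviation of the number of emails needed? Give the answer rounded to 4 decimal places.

8.2045

Y = total emails until the third success; negative binomial with r=3, p=0.19.
SD(Y) = √[r(1−p)/p²] = √(67.313019) = 8.204451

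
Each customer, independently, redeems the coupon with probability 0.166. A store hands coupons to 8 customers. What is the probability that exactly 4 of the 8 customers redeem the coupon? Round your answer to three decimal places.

0.026

X ~ Binomial(n=8, p=0.166).
P(X=4) = C(8,4) · p^4 · (1−p)^4
= 70 · 0.00075933 · 0.4838 = 0.02572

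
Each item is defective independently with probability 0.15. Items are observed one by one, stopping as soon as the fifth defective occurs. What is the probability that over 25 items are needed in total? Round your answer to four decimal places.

Needing more than 25 items ⇔ fewer than 5 successes in the first 25. With X ~ Binomial(25, 0.15), P(Y > 25) = P(X ≤ 4).
  k=0: C(25,0)·0.15^0·0.85^25 = 0.017198
  k=1: C(25,1)·0.15^1·0.85^24 = 0.075873
  k=2: C(25,2)·0.15^2·0.85^23 = 0.160672
  k=3: C(25,3)·0.15^3·0.85^22 = 0.217379
  k=4: C(25,4)·0.15^4·0.85^21 = 0.210986
P(X ≤ 4) = 0.682107

0.6821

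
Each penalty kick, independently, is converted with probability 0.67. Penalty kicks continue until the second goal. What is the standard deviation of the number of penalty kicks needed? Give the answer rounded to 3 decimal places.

1.213

Y = total penalty kicks until the second success; negative binomial with r=2, p=0.67.
SD(Y) = √[r(1−p)/p²] = √(1.47026) = 1.21254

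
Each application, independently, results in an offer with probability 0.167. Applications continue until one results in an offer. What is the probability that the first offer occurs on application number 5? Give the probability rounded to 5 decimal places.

Geometric (trials to first success), p = 0.167.
P(Y = 5) = (1−p)^4 · p = 0.48148 · 0.167 = 0.0804075

0.08041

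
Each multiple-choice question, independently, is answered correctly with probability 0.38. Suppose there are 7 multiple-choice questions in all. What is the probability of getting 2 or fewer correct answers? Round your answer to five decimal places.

0.46411

X ~ Binomial(7, 0.38); P(X ≤ 2) = Σ C(7,k) p^k (1−p)^(7−k) over k:
  k=0: C(7,0)·0.38^0·0.62^7 = 0.0352161
  k=1: C(7,1)·0.38^1·0.62^6 = 0.1510886
  k=2: C(7,2)·0.38^2·0.62^5 = 0.2778081
Total = 0.4641129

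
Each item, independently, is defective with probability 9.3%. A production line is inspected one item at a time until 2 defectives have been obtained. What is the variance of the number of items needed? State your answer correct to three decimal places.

209.735

Y = total items until the second success; negative binomial with r=2, p=0.093.
Var(Y) = r(1−p)/p² = 2·0.907 / 0.093² = 209.73523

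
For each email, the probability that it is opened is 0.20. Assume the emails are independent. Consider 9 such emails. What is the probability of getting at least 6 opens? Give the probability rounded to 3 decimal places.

X ~ Binomial(9, 0.20); P(X ≥ 6) = Σ C(9,k) p^k (1−p)^(9−k) over k:
  k=6: C(9,6)·0.20^6·0.80^3 = 0.00275
  k=7: C(9,7)·0.20^7·0.80^2 = 0.00029
  k=8: C(9,8)·0.20^8·0.80^1 = 0.00002
  k=9: C(9,9)·0.20^9·0.80^0 = 0.00000
Total = 0.00307

0.003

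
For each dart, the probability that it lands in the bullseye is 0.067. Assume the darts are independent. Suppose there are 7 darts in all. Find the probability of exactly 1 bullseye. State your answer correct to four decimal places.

0.3094

X ~ Binomial(n=7, p=0.067).
P(X=1) = C(7,1) · p^1 · (1−p)^6
= 7 · 0.067 · 0.65961 = 0.309359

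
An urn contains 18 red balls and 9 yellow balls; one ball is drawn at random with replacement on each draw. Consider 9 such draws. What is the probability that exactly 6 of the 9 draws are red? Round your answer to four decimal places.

0.2731

X ~ Binomial(n=9, p=0.666667).
P(X=6) = C(9,6) · p^6 · (1−p)^3
= 84 · 0.087791 · 0.037037 = 0.273129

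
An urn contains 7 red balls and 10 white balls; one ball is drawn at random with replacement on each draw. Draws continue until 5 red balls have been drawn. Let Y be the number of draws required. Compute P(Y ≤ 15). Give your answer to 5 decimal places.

0.80899

Finishing within 15 draws ⇔ at least 5 successes in the first 15. With X ~ Binomial(15, 0.411765), P(Y ≤ 15) = 1 − P(X ≤ 4).
  k=0: C(15,0)·0.411765^0·0.588235^15 = 0.0003494
  k=1: C(15,1)·0.411765^1·0.588235^14 = 0.0036682
  k=2: C(15,2)·0.411765^2·0.588235^13 = 0.0179743
  k=3: C(15,3)·0.411765^3·0.588235^12 = 0.0545220
  k=4: C(15,4)·0.411765^4·0.588235^11 = 0.1144962
1 − 0.1910100 = 0.8089900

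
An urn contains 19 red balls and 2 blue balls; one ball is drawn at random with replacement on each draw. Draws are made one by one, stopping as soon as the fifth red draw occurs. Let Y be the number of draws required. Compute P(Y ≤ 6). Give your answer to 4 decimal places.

0.8950

Finishing within 6 draws ⇔ at least 5 successes in the first 6. With X ~ Binomial(6, 0.904762), P(Y ≤ 6) = 1 − P(X ≤ 4).
  k=0: C(6,0)·0.904762^0·0.095238^6 = 0.000001
  k=1: C(6,1)·0.904762^1·0.095238^5 = 0.000043
  k=2: C(6,2)·0.904762^2·0.095238^4 = 0.001010
  k=3: C(6,3)·0.904762^3·0.095238^3 = 0.012796
  k=4: C(6,4)·0.904762^4·0.095238^2 = 0.091170
1 − 0.105019 = 0.894981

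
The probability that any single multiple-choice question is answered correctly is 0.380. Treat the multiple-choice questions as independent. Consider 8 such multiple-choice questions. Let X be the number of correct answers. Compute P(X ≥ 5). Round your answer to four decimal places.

X ~ Binomial(8, 0.38); P(X ≥ 5) = Σ C(8,k) p^k (1−p)^(8−k) over k:
  k=5: C(8,5)·0.38^5·0.62^3 = 0.105750
  k=6: C(8,6)·0.38^6·0.62^2 = 0.032407
  k=7: C(8,7)·0.38^7·0.62^1 = 0.005675
  k=8: C(8,8)·0.38^8·0.62^0 = 0.000435
Total = 0.144267

0.1443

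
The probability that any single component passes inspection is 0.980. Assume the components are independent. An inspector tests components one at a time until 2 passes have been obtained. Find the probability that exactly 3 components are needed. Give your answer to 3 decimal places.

Y = trial on which the second success occurs; negative binomial, r=2, p=0.98.
P(Y=3) = C(2,1) · p^2 · (1−p)^1
= 2 · 0.9604 · 0.02 = 0.03842

0.038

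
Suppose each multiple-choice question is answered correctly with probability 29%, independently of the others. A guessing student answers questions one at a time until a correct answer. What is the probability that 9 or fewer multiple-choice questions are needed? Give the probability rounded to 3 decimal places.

Y = number of multiple-choice questions to the first success; geometric, p = 0.29.
P(Y ≤ 9) = 1 − (1−p)^9 = 1 − 0.04585 = 0.95415

0.954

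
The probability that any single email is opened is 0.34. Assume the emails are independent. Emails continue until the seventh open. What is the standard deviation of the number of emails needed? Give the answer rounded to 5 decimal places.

6.32182

Y = total emails until the seventh success; negative binomial with r=7, p=0.34.
SD(Y) = √[r(1−p)/p²] = √(39.9653979) = 6.3218192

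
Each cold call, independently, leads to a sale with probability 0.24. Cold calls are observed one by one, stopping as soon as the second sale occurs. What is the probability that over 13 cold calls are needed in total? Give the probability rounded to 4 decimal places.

0.1441

Needing more than 13 cold calls ⇔ fewer than 2 successes in the first 13. With X ~ Binomial(13, 0.24), P(Y > 13) = P(X ≤ 1).
  k=0: C(13,0)·0.24^0·0.76^13 = 0.028221
  k=1: C(13,1)·0.24^1·0.76^12 = 0.115856
P(X ≤ 1) = 0.144077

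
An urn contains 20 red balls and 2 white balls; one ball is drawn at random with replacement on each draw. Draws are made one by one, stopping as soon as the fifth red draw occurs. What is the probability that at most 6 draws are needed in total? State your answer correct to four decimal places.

0.9032

Finishing within 6 draws ⇔ at least 5 successes in the first 6. With X ~ Binomial(6, 0.909091), P(Y ≤ 6) = 1 − P(X ≤ 4).
  k=0: C(6,0)·0.909091^0·0.090909^6 = 0.000001
  k=1: C(6,1)·0.909091^1·0.090909^5 = 0.000034
  k=2: C(6,2)·0.909091^2·0.090909^4 = 0.000847
  k=3: C(6,3)·0.909091^3·0.090909^3 = 0.011289
  k=4: C(6,4)·0.909091^4·0.090909^2 = 0.084671
1 − 0.096842 = 0.903158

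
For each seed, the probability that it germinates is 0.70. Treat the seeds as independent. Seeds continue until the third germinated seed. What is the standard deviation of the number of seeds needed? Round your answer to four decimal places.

Y = total seeds until the third success; negative binomial with r=3, p=0.70.
SD(Y) = √[r(1−p)/p²] = √(1.836735) = 1.355262

1.3553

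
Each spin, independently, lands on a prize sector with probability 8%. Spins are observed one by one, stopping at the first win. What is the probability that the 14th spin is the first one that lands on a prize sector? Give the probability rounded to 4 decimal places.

Geometric (trials to first success), p = 0.08.
P(Y = 14) = (1−p)^13 · p = 0.33825 · 0.08 = 0.027060

0.0271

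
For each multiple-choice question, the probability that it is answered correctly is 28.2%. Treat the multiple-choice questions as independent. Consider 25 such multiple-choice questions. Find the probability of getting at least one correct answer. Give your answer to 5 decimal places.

0.99975

P(at least one) = 1 − P(none) = 1 − (1 − 0.282)^25
= 1 − 0.0002530 = 0.9997470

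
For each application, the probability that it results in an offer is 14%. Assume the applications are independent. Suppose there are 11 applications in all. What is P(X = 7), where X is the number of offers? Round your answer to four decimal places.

0.0002

X ~ Binomial(n=11, p=0.14).
P(X=7) = C(11,7) · p^7 · (1−p)^4
= 330 · 1.0541e-06 · 0.54701 = 0.000190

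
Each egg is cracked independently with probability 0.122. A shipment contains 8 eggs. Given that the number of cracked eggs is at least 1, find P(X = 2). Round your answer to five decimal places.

X ~ Binomial(8, 0.122). Want P(X=2 | X≥1) = P(X=2) / P(X≥1).
P(X=2) = C(8,2)·0.122^2·0.878^6 = 0.1909171
P(X≥1) = 1 − 0.3531475 = 0.6468525
Ratio = 0.1909171 / 0.6468525 = 0.2951478

0.29515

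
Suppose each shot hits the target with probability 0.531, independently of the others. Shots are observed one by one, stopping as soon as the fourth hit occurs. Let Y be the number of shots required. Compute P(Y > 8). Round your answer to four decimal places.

0.2978

Needing more than 8 shots ⇔ fewer than 4 successes in the first 8. With X ~ Binomial(8, 0.531), P(Y > 8) = P(X ≤ 3).
  k=0: C(8,0)·0.531^0·0.469^8 = 0.002341
  k=1: C(8,1)·0.531^1·0.469^7 = 0.021203
  k=2: C(8,2)·0.531^2·0.469^6 = 0.084020
  k=3: C(8,3)·0.531^3·0.469^5 = 0.190255
P(X ≤ 3) = 0.297819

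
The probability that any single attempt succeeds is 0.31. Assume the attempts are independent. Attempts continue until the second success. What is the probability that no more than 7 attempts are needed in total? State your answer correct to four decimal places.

0.6914

Finishing within 7 attempts ⇔ at least 2 successes in the first 7. With X ~ Binomial(7, 0.31), P(Y ≤ 7) = 1 − P(X ≤ 1).
  k=0: C(7,0)·0.31^0·0.69^7 = 0.074464
  k=1: C(7,1)·0.31^1·0.69^6 = 0.234182
1 − 0.308646 = 0.691354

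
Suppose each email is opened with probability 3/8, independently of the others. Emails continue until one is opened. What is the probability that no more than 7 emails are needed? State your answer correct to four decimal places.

0.9627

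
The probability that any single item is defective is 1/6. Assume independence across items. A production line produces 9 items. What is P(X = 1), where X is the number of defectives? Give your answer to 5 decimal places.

0.34885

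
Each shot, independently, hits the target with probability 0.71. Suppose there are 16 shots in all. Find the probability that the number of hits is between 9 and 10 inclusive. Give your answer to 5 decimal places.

0.24554

X ~ Binomial(16, 0.71); P(9 ≤ X ≤ 10) = Σ C(16,k) p^k (1−p)^(16−k) over k:
  k=9: C(16,9)·0.71^9·0.29^7 = 0.0904768
  k=10: C(16,10)·0.71^10·0.29^6 = 0.1550585
Total = 0.2455353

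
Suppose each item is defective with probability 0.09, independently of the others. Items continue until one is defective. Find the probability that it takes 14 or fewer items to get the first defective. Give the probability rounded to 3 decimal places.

0.733

Y = number of items to the first success; geometric, p = 0.09.
P(Y ≤ 14) = 1 − (1−p)^14 = 1 − 0.26704 = 0.73296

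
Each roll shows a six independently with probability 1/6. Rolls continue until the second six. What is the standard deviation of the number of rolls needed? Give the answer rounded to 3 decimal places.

Y = total rolls until the second success; negative binomial with r=2, p=0.166667.
SD(Y) = √[r(1−p)/p²] = √(60.00000) = 7.74597

7.746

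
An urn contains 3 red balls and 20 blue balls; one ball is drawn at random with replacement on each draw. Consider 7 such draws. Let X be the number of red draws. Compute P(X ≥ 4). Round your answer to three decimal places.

X ~ Binomial(7, 0.130435); P(X ≥ 4) = Σ C(7,k) p^k (1−p)^(7−k) over k:
  k=4: C(7,4)·0.130435^4·0.869565^3 = 0.00666
  k=5: C(7,5)·0.130435^5·0.869565^2 = 0.00060
  k=6: C(7,6)·0.130435^6·0.869565^1 = 0.00003
  k=7: C(7,7)·0.130435^7·0.869565^0 = 0.00000
Total = 0.00729

0.007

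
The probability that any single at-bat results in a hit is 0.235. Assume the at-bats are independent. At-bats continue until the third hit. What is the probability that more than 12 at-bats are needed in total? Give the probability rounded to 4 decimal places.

0.4385

Needing more than 12 at-bats ⇔ fewer than 3 successes in the first 12. With X ~ Binomial(12, 0.235), P(Y > 12) = P(X ≤ 2).
  k=0: C(12,0)·0.235^0·0.765^12 = 0.040173
  k=1: C(12,1)·0.235^1·0.765^11 = 0.148090
  k=2: C(12,2)·0.235^2·0.765^10 = 0.250204
P(X ≤ 2) = 0.438467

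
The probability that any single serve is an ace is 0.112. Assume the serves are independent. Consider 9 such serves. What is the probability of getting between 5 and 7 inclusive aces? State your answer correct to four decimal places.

X ~ Binomial(9, 0.112); P(5 ≤ X ≤ 7) = Σ C(9,k) p^k (1−p)^(9−k) over k:
  k=5: C(9,5)·0.112^5·0.888^4 = 0.001381
  k=6: C(9,6)·0.112^6·0.888^3 = 0.000116
  k=7: C(9,7)·0.112^7·0.888^2 = 0.000006
Total = 0.001503

0.0015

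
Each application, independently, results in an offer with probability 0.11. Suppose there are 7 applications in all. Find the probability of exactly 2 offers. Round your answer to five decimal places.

0.14189

X ~ Binomial(n=7, p=0.11).
P(X=2) = C(7,2) · p^2 · (1−p)^5
= 21 · 0.0121 · 0.55841 = 0.1418910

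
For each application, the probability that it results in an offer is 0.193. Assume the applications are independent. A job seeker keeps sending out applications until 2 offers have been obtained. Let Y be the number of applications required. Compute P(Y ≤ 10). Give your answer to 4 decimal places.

0.6027

Finishing within 10 applications ⇔ at least 2 successes in the first 10. With X ~ Binomial(10, 0.193), P(Y ≤ 10) = 1 − P(X ≤ 1).
  k=0: C(10,0)·0.193^0·0.807^10 = 0.117148
  k=1: C(10,1)·0.193^1·0.807^9 = 0.280168
1 − 0.397317 = 0.602683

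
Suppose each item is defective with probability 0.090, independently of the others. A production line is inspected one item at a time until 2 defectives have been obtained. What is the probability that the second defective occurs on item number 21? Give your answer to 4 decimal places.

Y = trial on which the second success occurs; negative binomial, r=2, p=0.09.
P(Y=21) = C(20,1) · p^2 · (1−p)^19
= 20 · 0.0081 · 0.16664 = 0.026996

0.0270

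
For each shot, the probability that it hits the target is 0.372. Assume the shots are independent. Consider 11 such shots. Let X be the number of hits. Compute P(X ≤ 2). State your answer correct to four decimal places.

0.1607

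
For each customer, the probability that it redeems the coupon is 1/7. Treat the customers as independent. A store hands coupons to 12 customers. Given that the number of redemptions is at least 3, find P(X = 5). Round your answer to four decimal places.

0.0668

X ~ Binomial(12, 0.142857). Want P(X=5 | X≥3) = P(X=5) / P(X≥3).
P(X=5) = C(12,5)·0.142857^5·0.857143^7 = 0.016018
P(X≥3) = 1 − 0.157267 − 0.314535 − 0.288323 = 0.239875
Ratio = 0.016018 / 0.239875 = 0.066776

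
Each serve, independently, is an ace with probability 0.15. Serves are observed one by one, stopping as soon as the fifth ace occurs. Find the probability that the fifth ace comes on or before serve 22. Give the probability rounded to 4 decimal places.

Finishing within 22 serves ⇔ at least 5 successes in the first 22. With X ~ Binomial(22, 0.15), P(Y ≤ 22) = 1 − P(X ≤ 4).
  k=0: C(22,0)·0.15^0·0.85^22 = 0.028004
  k=1: C(22,1)·0.15^1·0.85^21 = 0.108720
  k=2: C(22,2)·0.15^2·0.85^20 = 0.201453
  k=3: C(22,3)·0.15^3·0.85^19 = 0.237003
  k=4: C(22,4)·0.15^4·0.85^18 = 0.198664
1 − 0.773844 = 0.226156

0.2262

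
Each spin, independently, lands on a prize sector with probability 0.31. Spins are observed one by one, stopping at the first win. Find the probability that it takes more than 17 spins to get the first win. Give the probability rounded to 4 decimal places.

Y = number of spins to the first success; geometric, p = 0.31.
P(Y > 17) = P(first 17 all fail) = (1−p)^17 = 0.001822

0.0018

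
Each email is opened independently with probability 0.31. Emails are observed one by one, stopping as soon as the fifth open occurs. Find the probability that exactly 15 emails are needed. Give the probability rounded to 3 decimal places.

0.070

Y = trial on which the fifth success occurs; negative binomial, r=5, p=0.31.
P(Y=15) = C(14,4) · p^5 · (1−p)^10
= 1001 · 0.0028629 · 0.024462 = 0.07010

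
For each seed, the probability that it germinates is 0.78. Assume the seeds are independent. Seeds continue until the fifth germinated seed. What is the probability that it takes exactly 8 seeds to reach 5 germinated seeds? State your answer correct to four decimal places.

Y = trial on which the fifth success occurs; negative binomial, r=5, p=0.78.
P(Y=8) = C(7,4) · p^5 · (1−p)^3
= 35 · 0.28872 · 0.010648 = 0.107599

0.1076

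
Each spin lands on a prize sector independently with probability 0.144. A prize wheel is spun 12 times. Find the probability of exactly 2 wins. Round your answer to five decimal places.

X ~ Binomial(n=12, p=0.144).
P(X=2) = C(12,2) · p^2 · (1−p)^10
= 66 · 0.020736 · 0.21122 = 0.2890724

0.28907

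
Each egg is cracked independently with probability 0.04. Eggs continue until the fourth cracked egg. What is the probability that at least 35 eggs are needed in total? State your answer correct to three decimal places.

0.954

Needing more than 34 eggs ⇔ fewer than 4 successes in the first 34. With X ~ Binomial(34, 0.04), P(Y > 34) = P(X ≤ 3).
  k=0: C(34,0)·0.04^0·0.96^34 = 0.24959
  k=1: C(34,1)·0.04^1·0.96^33 = 0.35358
  k=2: C(34,2)·0.04^2·0.96^32 = 0.24309
  k=3: C(34,3)·0.04^3·0.96^31 = 0.10804
P(X ≤ 3) = 0.95429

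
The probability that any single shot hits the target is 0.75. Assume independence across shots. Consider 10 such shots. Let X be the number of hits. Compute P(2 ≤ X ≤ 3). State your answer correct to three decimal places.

0.003

X ~ Binomial(10, 0.75); P(2 ≤ X ≤ 3) = Σ C(10,k) p^k (1−p)^(10−k) over k:
  k=2: C(10,2)·0.75^2·0.25^8 = 0.00039
  k=3: C(10,3)·0.75^3·0.25^7 = 0.00309
Total = 0.00348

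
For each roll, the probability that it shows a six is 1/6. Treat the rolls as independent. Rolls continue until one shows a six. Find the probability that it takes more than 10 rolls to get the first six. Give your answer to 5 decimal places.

0.16151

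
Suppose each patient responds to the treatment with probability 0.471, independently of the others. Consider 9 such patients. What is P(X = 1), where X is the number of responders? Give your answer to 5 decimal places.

0.02600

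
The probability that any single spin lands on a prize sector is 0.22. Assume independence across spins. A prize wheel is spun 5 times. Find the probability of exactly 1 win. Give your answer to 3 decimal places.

X ~ Binomial(n=5, p=0.22).
P(X=1) = C(5,1) · p^1 · (1−p)^4
= 5 · 0.22 · 0.37015 = 0.40717

0.407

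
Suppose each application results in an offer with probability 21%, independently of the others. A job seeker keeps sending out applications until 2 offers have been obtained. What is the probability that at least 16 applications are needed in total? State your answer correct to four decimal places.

0.1453

Needing more than 15 applications ⇔ fewer than 2 successes in the first 15. With X ~ Binomial(15, 0.21), P(Y > 15) = P(X ≤ 1).
  k=0: C(15,0)·0.21^0·0.79^15 = 0.029134
  k=1: C(15,1)·0.21^1·0.79^14 = 0.116169
P(X ≤ 1) = 0.145303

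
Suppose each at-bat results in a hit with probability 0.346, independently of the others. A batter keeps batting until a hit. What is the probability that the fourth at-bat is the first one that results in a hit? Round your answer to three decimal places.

Geometric (trials to first success), p = 0.346.
P(Y = 4) = (1−p)^3 · p = 0.27973 · 0.346 = 0.09679

0.097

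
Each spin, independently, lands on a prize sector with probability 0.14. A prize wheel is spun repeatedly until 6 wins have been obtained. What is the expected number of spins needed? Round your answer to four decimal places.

42.8571

Y = total spins until the sixth success; negative binomial with r=6, p=0.14.
E[Y] = r / p = 6 / 0.14 = 42.857143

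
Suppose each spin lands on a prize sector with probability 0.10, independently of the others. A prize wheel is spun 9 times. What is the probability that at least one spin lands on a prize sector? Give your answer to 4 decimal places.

0.6126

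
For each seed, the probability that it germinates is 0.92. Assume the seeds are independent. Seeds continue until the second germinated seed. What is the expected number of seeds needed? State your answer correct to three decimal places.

Y = total seeds until the second success; negative binomial with r=2, p=0.92.
E[Y] = r / p = 2 / 0.92 = 2.17391

2.174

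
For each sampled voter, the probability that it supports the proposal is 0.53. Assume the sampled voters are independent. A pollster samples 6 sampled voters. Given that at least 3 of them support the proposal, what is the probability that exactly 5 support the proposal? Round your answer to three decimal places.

0.166

X ~ Binomial(6, 0.53). Want P(X=5 | X≥3) = P(X=5) / P(X≥3).
P(X=5) = C(6,5)·0.53^5·0.47^1 = 0.11793
P(X≥3) = 1 − 0.01078 − 0.07293 − 0.20561 = 0.71068
Ratio = 0.11793 / 0.71068 = 0.16594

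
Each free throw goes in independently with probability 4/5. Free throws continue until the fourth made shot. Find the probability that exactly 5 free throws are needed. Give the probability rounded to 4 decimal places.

Y = trial on which the fourth success occurs; negative binomial, r=4, p=0.80.
P(Y=5) = C(4,3) · p^4 · (1−p)^1
= 4 · 0.4096 · 0.2 = 0.327680

0.3277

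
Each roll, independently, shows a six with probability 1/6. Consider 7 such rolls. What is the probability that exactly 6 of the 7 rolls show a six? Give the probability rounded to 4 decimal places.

0.0001

X ~ Binomial(n=7, p=0.166667).
P(X=6) = C(7,6) · p^6 · (1−p)^1
= 7 · 2.1433e-05 · 0.83333 = 0.000125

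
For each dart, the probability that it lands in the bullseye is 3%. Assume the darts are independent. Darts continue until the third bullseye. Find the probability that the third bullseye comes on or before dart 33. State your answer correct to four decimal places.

Finishing within 33 darts ⇔ at least 3 successes in the first 33. With X ~ Binomial(33, 0.03), P(Y ≤ 33) = 1 − P(X ≤ 2).
  k=0: C(33,0)·0.03^0·0.97^33 = 0.365988
  k=1: C(33,1)·0.03^1·0.97^32 = 0.373534
  k=2: C(33,2)·0.03^2·0.97^31 = 0.184842
1 − 0.924365 = 0.075635

0.0756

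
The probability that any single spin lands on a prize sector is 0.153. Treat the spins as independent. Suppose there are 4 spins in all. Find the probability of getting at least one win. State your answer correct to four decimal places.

P(at least one) = 1 − P(none) = 1 − (1 − 0.153)^4
= 1 − 0.514676 = 0.485324

0.4853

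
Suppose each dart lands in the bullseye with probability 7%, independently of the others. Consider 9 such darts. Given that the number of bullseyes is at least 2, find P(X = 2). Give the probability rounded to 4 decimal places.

0.8354

X ~ Binomial(9, 0.07). Want P(X=2 | X≥2) = P(X=2) / P(X≥2).
P(X=2) = C(9,2)·0.07^2·0.93^7 = 0.106140
P(X≥2) = 1 − 0.520411 − 0.352537 = 0.127052
Ratio = 0.106140 / 0.127052 = 0.835404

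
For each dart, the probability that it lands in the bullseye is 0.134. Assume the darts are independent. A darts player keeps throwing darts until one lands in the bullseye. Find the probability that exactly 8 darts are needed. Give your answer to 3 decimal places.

Geometric (trials to first success), p = 0.134.
P(Y = 8) = (1−p)^7 · p = 0.36528 · 0.134 = 0.04895

0.049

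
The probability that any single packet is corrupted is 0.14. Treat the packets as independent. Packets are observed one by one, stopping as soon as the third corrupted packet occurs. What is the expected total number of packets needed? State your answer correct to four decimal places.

Y = total packets until the third success; negative binomial with r=3, p=0.14.
E[Y] = r / p = 3 / 0.14 = 21.428571

21.4286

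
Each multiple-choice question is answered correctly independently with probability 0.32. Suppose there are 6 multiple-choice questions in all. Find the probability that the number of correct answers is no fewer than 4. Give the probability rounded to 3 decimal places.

0.087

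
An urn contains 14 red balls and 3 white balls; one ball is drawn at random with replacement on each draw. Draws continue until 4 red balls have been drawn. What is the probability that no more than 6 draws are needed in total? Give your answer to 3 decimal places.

0.928

Finishing within 6 draws ⇔ at least 4 successes in the first 6. With X ~ Binomial(6, 0.823529), P(Y ≤ 6) = 1 − P(X ≤ 3).
  k=0: C(6,0)·0.823529^0·0.176471^6 = 0.00003
  k=1: C(6,1)·0.823529^1·0.176471^5 = 0.00085
  k=2: C(6,2)·0.823529^2·0.176471^4 = 0.00987
  k=3: C(6,3)·0.823529^3·0.176471^3 = 0.06139
1 − 0.07213 = 0.92787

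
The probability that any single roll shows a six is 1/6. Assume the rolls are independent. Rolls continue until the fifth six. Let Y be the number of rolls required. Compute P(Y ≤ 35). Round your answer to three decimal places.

Finishing within 35 rolls ⇔ at least 5 successes in the first 35. With X ~ Binomial(35, 0.166667), P(Y ≤ 35) = 1 − P(X ≤ 4).
  k=0: C(35,0)·0.166667^0·0.833333^35 = 0.00169
  k=1: C(35,1)·0.166667^1·0.833333^34 = 0.01185
  k=2: C(35,2)·0.166667^2·0.833333^33 = 0.04029
  k=3: C(35,3)·0.166667^3·0.833333^32 = 0.08865
  k=4: C(35,4)·0.166667^4·0.833333^31 = 0.14183
1 − 0.28432 = 0.71568

0.716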